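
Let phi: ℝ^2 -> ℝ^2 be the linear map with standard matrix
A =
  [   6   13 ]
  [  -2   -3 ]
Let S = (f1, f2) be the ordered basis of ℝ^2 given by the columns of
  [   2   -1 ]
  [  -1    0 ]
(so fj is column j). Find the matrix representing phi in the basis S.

With P the matrix whose columns are f1, f2, [phi]_S = P^(-1) A P.
Column by column: phi(f1) = A f1 = [-1, -1]; its S-coordinates [1, 3] give column 1.
Continuing for each basis vector yields [phi]_S = [[1, -2], [3, 2]].

[[1, -2], [3, 2]]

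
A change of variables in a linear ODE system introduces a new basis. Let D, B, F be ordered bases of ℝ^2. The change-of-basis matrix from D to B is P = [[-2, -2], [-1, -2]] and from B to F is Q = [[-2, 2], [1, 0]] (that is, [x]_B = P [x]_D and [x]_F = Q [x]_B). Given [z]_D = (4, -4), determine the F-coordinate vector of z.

(8, 0)

Apply P to get B-coordinates (0, 4), then Q to get F-coordinates.
The result is [z]_F = (8, 0).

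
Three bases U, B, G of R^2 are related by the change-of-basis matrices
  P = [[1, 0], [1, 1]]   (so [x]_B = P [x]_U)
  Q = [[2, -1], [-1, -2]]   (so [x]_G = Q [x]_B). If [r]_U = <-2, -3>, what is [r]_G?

<1, 12>

Composing the changes, [r]_G = Q P [r]_U.
Q P = [[1, -1], [-3, -2]]; applying this to <-2, -3> gives <1, 12>.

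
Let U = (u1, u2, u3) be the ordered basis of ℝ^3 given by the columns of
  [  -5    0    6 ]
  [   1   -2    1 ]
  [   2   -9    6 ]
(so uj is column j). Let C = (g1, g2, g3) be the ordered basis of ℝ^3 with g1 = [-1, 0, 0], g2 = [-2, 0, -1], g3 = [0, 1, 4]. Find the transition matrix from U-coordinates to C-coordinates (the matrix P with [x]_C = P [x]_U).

Let M have columns uj and N have columns gj. Then for every x, N [x]_C = x = M [x]_U, so P = N^(-1) M.
Since det N = -1, N^(-1) has integer entries; multiplying gives P = [[1, -2, -2], [2, 1, -2], [1, -2, 1]].

[[1, -2, -2], [2, 1, -2], [1, -2, 1]]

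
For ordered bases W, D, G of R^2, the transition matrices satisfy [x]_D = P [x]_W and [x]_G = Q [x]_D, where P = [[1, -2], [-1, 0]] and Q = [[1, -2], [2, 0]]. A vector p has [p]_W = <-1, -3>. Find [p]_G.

First [p]_D = P [p]_W = <5, 1>.
Then [p]_G = Q [p]_D = <3, 10>.

<3, 10>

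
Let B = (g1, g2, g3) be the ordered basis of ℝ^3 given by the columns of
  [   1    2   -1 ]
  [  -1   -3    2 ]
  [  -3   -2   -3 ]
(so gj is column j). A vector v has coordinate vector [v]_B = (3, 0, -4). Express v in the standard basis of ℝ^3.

By definition v = 3g1 + 0·g2 - 4g3.
Summing componentwise gives (7, -11, 3).

(7, -11, 3)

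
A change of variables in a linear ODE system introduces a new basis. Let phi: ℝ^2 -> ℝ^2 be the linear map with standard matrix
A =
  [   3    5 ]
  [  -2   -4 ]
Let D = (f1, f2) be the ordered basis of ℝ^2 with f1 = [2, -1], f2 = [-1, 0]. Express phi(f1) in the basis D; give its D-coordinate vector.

[0, -1]

Compute phi(f1) = A f1 = [1, 0] in standard coordinates.
Then write this in D-coordinates: solve for y in y_1 f1 + y_2 f2 = [1, 0].
This gives y = [0, -1], which is column 1 of [phi]_D.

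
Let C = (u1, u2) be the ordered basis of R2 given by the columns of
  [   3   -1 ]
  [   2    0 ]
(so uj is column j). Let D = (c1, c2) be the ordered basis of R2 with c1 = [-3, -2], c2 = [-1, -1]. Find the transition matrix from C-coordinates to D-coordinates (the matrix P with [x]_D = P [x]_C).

[[-1, 1], [0, -2]]

Column j of P is [uj]_D, since P maps C-coordinates to D-coordinates.
Expressing u1 in D: u1 = -c1 + 0·c2, so column 1 of P is [-1, 0].
Doing the same for each uj gives P = [[-1, 1], [0, -2]].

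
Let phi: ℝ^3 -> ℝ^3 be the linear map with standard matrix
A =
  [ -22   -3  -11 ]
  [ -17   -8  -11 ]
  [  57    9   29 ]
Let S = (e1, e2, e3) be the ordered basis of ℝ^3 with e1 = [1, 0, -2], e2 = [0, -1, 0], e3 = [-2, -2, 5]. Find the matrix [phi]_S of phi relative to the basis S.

Let P have columns e1, ..., e3. Then [phi]_S = P^(-1) A P.
Here det P = -1, so P^(-1) is integer; computing A P first and then P^(-1)(A P) gives [[-2, -3, 1], [-3, -2, -1], [-1, -3, 3]].

[[-2, -3, 1], [-3, -2, -1], [-1, -3, 3]]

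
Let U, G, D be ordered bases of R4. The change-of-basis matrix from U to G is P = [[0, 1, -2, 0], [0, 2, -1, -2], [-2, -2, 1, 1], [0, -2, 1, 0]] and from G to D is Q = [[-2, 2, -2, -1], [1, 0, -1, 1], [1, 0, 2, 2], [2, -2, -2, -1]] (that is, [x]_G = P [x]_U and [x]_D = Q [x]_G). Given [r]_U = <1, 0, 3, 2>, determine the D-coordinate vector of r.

Composing the changes, [r]_D = Q P [r]_U.
Q P = [[4, 8, -1, -6], [2, 1, -2, -1], [-4, -7, 2, 2], [4, 4, -5, 2]]; applying this to <1, 0, 3, 2> gives <-11, -6, 6, -7>.

<-11, -6, 6, -7>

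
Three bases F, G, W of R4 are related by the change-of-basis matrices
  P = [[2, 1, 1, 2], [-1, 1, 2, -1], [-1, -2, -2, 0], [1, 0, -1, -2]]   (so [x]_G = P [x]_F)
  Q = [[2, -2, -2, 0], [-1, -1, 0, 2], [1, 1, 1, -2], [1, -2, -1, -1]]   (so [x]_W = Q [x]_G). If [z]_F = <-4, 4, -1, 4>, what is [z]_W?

<6, -27, 25, 12>

Apply P to get G-coordinates <3, 2, -2, -11>, then Q to get W-coordinates.
The result is [z]_W = <6, -27, 25, 12>.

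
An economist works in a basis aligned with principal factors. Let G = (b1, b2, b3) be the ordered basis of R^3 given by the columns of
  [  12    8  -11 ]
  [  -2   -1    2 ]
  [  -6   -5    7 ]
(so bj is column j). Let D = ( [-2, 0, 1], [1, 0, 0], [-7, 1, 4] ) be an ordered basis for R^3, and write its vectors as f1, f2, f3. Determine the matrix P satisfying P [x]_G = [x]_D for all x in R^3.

Let M have columns bj and N have columns fj. Then for every x, N [x]_D = x = M [x]_G, so P = N^(-1) M.
Since det N = 1, N^(-1) has integer entries; multiplying gives P = [[2, -1, -1], [2, -1, 1], [-2, -1, 2]].

[[2, -1, -1], [2, -1, 1], [-2, -1, 2]]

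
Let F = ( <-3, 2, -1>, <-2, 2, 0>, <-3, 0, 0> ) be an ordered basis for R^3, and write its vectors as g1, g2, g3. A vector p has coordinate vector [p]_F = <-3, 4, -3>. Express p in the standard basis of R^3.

<10, 2, 3>

The coordinates say p = -3g1 + 4g2 - 3g3; adding the scaled basis vectors gives <10, 2, 3>.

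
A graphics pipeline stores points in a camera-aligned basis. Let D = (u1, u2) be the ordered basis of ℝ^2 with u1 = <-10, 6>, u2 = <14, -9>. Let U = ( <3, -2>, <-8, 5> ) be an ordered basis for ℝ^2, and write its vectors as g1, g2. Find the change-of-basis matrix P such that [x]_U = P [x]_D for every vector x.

[[2, 2], [2, -1]]

Column j of P is [uj]_U, since P maps D-coordinates to U-coordinates.
Expressing u1 in U: u1 = 2g1 + 2g2, so column 1 of P is <2, 2>.
Doing the same for each uj gives P = [[2, 2], [2, -1]].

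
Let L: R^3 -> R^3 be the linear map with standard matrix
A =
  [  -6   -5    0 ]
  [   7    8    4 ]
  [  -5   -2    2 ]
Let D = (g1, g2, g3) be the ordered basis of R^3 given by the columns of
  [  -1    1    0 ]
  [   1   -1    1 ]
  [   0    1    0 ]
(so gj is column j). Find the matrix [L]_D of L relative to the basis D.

[[2, 0, 3], [3, -1, -2], [2, 2, 3]]

With P the matrix whose columns are g1, ..., g3, [L]_D = P^(-1) A P.
Column by column: L(g1) = A g1 = [1, 1, 3]; its D-coordinates [2, 3, 2] give column 1.
Continuing for each basis vector yields [L]_D = [[2, 0, 3], [3, -1, -2], [2, 2, 3]].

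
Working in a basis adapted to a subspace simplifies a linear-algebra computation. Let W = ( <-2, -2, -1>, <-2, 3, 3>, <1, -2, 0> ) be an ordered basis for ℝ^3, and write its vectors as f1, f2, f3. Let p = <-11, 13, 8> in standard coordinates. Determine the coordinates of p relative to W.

<1, 3, -3>

Write p = c_1 f1 + ... + c_3 f3 and solve for the c_i.
Row-reducing the augmented matrix [M | p] gives c = (1, 3, -3).
Check: f1 + 3f2 - 3f3 = <-11, 13, 8>.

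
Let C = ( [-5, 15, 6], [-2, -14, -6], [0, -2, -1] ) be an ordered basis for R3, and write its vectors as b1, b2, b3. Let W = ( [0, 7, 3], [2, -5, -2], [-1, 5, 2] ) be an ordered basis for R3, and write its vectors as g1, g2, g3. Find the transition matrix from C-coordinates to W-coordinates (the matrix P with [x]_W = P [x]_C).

[[0, -2, -1], [-2, -2, 1], [1, -2, 2]]

Column j of P is [bj]_W, since P maps C-coordinates to W-coordinates.
Expressing b1 in W: b1 = 0·g1 - 2g2 + g3, so column 1 of P is [0, -2, 1].
Doing the same for each bj gives P = [[0, -2, -1], [-2, -2, 1], [1, -2, 2]].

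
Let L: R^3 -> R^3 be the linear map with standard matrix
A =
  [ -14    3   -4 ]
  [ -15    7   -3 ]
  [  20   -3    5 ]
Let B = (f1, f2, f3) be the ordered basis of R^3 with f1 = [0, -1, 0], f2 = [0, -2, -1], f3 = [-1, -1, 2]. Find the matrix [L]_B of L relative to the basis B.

[[-2, 3, -1], [3, 3, 1], [3, 2, -3]]

With P the matrix whose columns are f1, ..., f3, [L]_B = P^(-1) A P.
Column by column: L(f1) = A f1 = [-3, -7, 3]; its B-coordinates [-2, 3, 3] give column 1.
Continuing for each basis vector yields [L]_B = [[-2, 3, -1], [3, 3, 1], [3, 2, -3]].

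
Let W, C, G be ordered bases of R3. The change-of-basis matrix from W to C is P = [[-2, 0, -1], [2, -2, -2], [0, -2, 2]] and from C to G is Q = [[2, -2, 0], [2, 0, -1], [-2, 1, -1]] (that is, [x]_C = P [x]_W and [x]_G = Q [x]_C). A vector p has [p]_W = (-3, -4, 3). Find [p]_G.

Apply P to get C-coordinates (3, -4, 14), then Q to get G-coordinates.
The result is [p]_G = (14, -8, -24).

(14, -8, -24)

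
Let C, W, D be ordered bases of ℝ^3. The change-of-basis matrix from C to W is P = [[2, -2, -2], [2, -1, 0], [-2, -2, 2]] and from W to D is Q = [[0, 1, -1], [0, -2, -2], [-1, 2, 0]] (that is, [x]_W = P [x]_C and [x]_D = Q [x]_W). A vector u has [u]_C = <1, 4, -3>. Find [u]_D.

First [u]_W = P [u]_C = <0, -2, -16>.
Then [u]_D = Q [u]_W = <14, 36, -4>.

<14, 36, -4>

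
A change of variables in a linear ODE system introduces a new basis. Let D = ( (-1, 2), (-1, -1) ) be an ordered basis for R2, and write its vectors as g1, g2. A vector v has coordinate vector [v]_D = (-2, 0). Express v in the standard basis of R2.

(2, -4)

v = M [v]_D, where M has columns g1, g2.
Carrying out the matrix-vector product, v = (2, -4).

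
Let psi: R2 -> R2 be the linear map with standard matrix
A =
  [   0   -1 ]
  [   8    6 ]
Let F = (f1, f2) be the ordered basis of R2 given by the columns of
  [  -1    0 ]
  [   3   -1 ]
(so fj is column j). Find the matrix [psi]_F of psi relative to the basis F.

[[3, -1], [-1, 3]]

With P the matrix whose columns are f1, f2, [psi]_F = P^(-1) A P.
Column by column: psi(f1) = A f1 = (-3, 10); its F-coordinates (3, -1) give column 1.
Continuing for each basis vector yields [psi]_F = [[3, -1], [-1, 3]].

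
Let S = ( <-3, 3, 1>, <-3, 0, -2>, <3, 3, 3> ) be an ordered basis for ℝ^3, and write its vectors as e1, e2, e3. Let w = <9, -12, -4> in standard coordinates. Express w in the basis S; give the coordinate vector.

<-3, -1, -1>

We seek scalars with c_1 e1 + ... + c_3 e3 = w; equivalently solve M c = w where the columns of M are e1, ..., e3.
Solving this 3x3 system gives c = (-3, -1, -1).
Check: -3e1 - e2 - e3 = <9, -12, -4>.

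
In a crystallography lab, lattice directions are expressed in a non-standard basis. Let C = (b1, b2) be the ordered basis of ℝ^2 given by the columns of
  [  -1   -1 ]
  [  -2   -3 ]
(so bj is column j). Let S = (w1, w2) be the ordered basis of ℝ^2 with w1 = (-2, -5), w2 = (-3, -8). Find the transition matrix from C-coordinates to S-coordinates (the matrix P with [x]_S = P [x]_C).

Take x = bj: its C-coordinates are the j-th standard unit vector, so P e_j — column j of P — equals [bj]_S.
b1 = 2w1 - w2, giving column 1 = (2, -1); repeating for each j gives P = [[2, -1], [-1, 1]].

[[2, -1], [-1, 1]]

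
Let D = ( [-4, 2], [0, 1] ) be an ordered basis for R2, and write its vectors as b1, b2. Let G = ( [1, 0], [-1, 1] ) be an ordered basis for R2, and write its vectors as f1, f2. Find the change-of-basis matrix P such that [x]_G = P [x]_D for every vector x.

Take x = bj: its D-coordinates are the j-th standard unit vector, so P e_j — column j of P — equals [bj]_G.
b1 = -2f1 + 2f2, giving column 1 = [-2, 2]; repeating for each j gives P = [[-2, 1], [2, 1]].

[[-2, 1], [2, 1]]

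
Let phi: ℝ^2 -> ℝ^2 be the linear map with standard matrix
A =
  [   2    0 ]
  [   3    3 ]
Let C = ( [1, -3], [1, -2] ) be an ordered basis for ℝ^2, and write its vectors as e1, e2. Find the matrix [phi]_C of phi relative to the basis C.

Let P have columns e1, e2. Then [phi]_C = P^(-1) A P.
Here det P = 1, so P^(-1) is integer; computing A P first and then P^(-1)(A P) gives [[2, -1], [0, 3]].

[[2, -1], [0, 3]]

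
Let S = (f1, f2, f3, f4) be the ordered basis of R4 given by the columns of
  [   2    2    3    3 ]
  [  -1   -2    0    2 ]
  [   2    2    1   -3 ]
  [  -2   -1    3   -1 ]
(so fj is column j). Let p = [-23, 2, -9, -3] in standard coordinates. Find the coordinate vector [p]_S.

We seek scalars with c_1 f1 + ... + c_4 f4 = p; equivalently solve M c = p where the columns of M are f1, ..., f4.
Gaussian elimination on [M | p] yields c = (-4, 0, -4, -1).
Check: -4f1 + 0·f2 - 4f3 - f4 = [-23, 2, -9, -3].

[-4, 0, -4, -1]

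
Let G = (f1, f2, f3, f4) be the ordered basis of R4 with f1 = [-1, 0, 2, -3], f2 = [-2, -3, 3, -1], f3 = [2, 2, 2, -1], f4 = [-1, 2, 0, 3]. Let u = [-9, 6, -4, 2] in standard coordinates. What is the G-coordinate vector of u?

We seek scalars with c_1 f1 + ... + c_4 f4 = u; equivalently solve M c = u where the columns of M are f1, ..., f4.
Row-reducing the augmented matrix [M | u] gives c = (4, -2, -3, 3).
Check: 4f1 - 2f2 - 3f3 + 3f4 = [-9, 6, -4, 2].

[4, -2, -3, 3]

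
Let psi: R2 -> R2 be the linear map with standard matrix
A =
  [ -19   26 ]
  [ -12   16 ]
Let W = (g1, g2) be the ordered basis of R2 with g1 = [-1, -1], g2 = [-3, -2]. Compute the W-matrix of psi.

Let P have columns g1, g2. Then [psi]_W = P^(-1) A P.
Here det P = -1, so P^(-1) is integer; computing A P first and then P^(-1)(A P) gives [[-2, -2], [3, -1]].

[[-2, -2], [3, -1]]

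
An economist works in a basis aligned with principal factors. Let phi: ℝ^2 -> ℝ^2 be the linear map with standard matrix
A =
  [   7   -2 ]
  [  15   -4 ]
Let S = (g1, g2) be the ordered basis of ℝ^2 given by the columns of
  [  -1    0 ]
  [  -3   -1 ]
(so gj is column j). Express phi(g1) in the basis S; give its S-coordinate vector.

Column 1 of [phi]_S is the S-coordinate vector of phi(g1).
In standard coordinates phi(g1) = A g1 = (-1, -3).
Converting to S: (-1, -3) = g1 + 0·g2, so the coordinate vector is (1, 0).

(1, 0)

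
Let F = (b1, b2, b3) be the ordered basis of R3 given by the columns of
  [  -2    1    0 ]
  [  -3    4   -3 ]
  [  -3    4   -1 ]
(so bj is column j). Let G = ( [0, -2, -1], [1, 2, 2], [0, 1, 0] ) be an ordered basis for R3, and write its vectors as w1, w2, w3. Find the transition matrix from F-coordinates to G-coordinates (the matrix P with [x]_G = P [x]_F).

Column j of P is [bj]_G, since P maps F-coordinates to G-coordinates.
Expressing b1 in G: b1 = -w1 - 2w2 - w3, so column 1 of P is [-1, -2, -1].
Doing the same for each bj gives P = [[-1, -2, 1], [-2, 1, 0], [-1, -2, -1]].

[[-1, -2, 1], [-2, 1, 0], [-1, -2, -1]]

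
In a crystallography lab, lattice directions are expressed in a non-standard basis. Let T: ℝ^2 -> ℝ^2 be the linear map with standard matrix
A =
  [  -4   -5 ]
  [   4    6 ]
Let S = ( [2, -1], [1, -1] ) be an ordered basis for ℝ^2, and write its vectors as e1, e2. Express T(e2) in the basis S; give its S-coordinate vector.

Compute T(e2) = A e2 = [1, -2] in standard coordinates.
Then write this in S-coordinates: solve for y in y_1 e1 + y_2 e2 = [1, -2].
This gives y = [-1, 3], which is column 2 of [T]_S.

[-1, 3]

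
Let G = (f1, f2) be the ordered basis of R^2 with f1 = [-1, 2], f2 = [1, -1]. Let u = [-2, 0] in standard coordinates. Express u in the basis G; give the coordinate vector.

Write u = c_1 f1 + c_2 f2 and solve for the c_i.
System: -c_1 + c_2 = -2, 2c_1 - c_2 = 0; solving gives c_1 = -2, c_2 = -4.
Check: -2f1 - 4f2 = [-2, 0].

[-2, -4]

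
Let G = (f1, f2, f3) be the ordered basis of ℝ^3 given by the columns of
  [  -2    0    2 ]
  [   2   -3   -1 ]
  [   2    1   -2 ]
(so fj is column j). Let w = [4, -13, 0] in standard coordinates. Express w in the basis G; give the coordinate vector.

[1, 4, 3]

[w]_G is the unique c with M c = w, where M has columns f1, ..., f3.
Gaussian elimination on [M | w] yields c = (1, 4, 3).
Check: f1 + 4f2 + 3f3 = [4, -13, 0].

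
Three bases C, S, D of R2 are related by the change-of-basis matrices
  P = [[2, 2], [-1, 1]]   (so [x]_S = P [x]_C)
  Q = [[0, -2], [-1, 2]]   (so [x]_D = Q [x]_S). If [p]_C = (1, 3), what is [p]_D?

First [p]_S = P [p]_C = (8, 2).
Then [p]_D = Q [p]_S = (-4, -4).

(-4, -4)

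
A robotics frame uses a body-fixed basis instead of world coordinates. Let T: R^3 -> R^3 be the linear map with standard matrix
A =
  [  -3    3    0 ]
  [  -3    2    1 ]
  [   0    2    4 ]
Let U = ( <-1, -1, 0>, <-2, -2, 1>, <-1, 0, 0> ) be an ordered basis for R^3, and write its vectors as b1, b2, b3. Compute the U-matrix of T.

[[3, -3, -3], [-2, 0, 0], [1, 3, 0]]

Let P have columns b1, ..., b3. Then [T]_U = P^(-1) A P.
Here det P = 1, so P^(-1) is integer; computing A P first and then P^(-1)(A P) gives [[3, -3, -3], [-2, 0, 0], [1, 3, 0]].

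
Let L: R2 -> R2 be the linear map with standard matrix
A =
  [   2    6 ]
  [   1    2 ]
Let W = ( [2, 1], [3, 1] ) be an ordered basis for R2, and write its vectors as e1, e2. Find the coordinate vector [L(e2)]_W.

Compute L(e2) = A e2 = [12, 5] in standard coordinates.
Then write this in W-coordinates: solve for y in y_1 e1 + y_2 e2 = [12, 5].
This gives y = [3, 2], which is column 2 of [L]_W.

[3, 2]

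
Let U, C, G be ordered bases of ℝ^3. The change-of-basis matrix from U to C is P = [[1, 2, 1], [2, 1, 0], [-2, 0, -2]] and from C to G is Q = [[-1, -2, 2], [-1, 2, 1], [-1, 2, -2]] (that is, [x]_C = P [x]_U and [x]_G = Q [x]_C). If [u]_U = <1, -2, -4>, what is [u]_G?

Composing the changes, [u]_G = Q P [u]_U.
Q P = [[-9, -4, -5], [1, 0, -3], [7, 0, 3]]; applying this to <1, -2, -4> gives <19, 13, -5>.

<19, 13, -5>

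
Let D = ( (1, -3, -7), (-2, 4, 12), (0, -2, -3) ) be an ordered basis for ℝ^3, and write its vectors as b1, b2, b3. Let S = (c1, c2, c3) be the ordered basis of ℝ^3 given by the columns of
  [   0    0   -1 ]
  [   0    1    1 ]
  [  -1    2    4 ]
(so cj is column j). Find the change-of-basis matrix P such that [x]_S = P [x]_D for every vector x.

[[-1, 0, -1], [-2, 2, -2], [-1, 2, 0]]

Column j of P is [bj]_S, since P maps D-coordinates to S-coordinates.
Expressing b1 in S: b1 = -c1 - 2c2 - c3, so column 1 of P is (-1, -2, -1).
Doing the same for each bj gives P = [[-1, 0, -1], [-2, 2, -2], [-1, 2, 0]].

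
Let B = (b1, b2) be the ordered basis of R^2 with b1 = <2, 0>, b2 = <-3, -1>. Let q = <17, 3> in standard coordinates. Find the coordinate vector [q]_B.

Write q = c_1 b1 + c_2 b2 and solve for the c_i.
System: 2c_1 - 3c_2 = 17, 0c_1 - c_2 = 3; solving gives c_1 = 4, c_2 = -3.
Check: 4b1 - 3b2 = <17, 3>.

<4, -3>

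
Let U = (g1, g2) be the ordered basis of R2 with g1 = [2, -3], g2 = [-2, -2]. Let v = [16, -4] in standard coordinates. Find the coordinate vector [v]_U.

[4, -4]

[v]_U is the unique c with M c = v, where M has columns g1, g2.
System: 2c_1 - 2c_2 = 16, -3c_1 - 2c_2 = -4; solving gives c_1 = 4, c_2 = -4.
Check: 4g1 - 4g2 = [16, -4].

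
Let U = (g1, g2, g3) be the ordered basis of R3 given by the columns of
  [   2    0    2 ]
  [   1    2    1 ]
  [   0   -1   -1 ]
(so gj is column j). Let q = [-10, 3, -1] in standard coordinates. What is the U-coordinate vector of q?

[q]_U is the unique c with M c = q, where M has columns g1, ..., g3.
Gaussian elimination on [M | q] yields c = (-2, 4, -3).
Check: -2g1 + 4g2 - 3g3 = [-10, 3, -1].

[-2, 4, -3]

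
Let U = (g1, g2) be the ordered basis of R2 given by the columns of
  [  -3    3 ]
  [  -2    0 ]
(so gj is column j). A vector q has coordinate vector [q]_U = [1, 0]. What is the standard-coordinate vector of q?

The coordinates say q = g1 + 0·g2; adding the scaled basis vectors gives [-3, -2].

[-3, -2]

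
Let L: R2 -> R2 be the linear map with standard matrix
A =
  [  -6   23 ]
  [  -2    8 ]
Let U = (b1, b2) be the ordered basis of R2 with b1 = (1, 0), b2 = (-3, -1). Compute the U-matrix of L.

[[0, 1], [2, 2]]

With P the matrix whose columns are b1, b2, [L]_U = P^(-1) A P.
Column by column: L(b1) = A b1 = (-6, -2); its U-coordinates (0, 2) give column 1.
Continuing for each basis vector yields [L]_U = [[0, 1], [2, 2]].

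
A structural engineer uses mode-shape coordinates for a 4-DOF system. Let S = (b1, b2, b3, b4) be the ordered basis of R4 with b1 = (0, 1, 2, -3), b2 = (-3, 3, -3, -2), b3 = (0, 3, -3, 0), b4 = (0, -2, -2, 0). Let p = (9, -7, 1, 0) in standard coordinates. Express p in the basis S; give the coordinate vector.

We seek scalars with c_1 b1 + ... + c_4 b4 = p; equivalently solve M c = p where the columns of M are b1, ..., b4.
Gaussian elimination on [M | p] yields c = (2, -3, 2, 3).
Check: 2b1 - 3b2 + 2b3 + 3b4 = (9, -7, 1, 0).

(2, -3, 2, 3)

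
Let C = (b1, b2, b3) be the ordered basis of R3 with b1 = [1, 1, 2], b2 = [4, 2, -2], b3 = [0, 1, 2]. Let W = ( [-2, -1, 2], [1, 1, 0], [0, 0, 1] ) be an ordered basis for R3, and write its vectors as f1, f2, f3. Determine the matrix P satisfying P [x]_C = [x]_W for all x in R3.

[[0, -2, 1], [1, 0, 2], [2, 2, 0]]

Take x = bj: its C-coordinates are the j-th standard unit vector, so P e_j — column j of P — equals [bj]_W.
b1 = 0·f1 + f2 + 2f3, giving column 1 = [0, 1, 2]; repeating for each j gives P = [[0, -2, 1], [1, 0, 2], [2, 2, 0]].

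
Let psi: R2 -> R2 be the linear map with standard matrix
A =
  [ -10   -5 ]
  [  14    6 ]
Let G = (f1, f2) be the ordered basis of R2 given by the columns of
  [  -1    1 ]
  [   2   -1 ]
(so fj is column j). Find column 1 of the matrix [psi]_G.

Column 1 of [psi]_G is the G-coordinate vector of psi(f1).
In standard coordinates psi(f1) = A f1 = [0, -2].
Converting to G: [0, -2] = -2f1 - 2f2, so the coordinate vector is [-2, -2].

[-2, -2]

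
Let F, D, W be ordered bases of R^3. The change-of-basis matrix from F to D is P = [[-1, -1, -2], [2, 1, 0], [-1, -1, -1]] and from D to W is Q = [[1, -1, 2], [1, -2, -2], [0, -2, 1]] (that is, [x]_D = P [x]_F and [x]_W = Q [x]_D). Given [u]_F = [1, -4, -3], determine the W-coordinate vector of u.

[23, 1, 10]

Composing the changes, [u]_W = Q P [u]_F.
Q P = [[-5, -4, -4], [-3, -1, 0], [-5, -3, -1]]; applying this to [1, -4, -3] gives [23, 1, 10].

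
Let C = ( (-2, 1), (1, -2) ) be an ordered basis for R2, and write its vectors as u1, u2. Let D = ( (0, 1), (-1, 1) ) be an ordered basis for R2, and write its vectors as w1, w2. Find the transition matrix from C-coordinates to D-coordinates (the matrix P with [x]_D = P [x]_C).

Take x = uj: its C-coordinates are the j-th standard unit vector, so P e_j — column j of P — equals [uj]_D.
u1 = -w1 + 2w2, giving column 1 = (-1, 2); repeating for each j gives P = [[-1, -1], [2, -1]].

[[-1, -1], [2, -1]]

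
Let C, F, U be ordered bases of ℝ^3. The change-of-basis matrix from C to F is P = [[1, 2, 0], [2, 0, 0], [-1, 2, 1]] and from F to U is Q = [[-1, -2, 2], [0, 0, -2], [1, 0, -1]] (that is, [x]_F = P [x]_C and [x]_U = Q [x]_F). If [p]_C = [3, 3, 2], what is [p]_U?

[-11, -10, 4]

Composing the changes, [p]_U = Q P [p]_C.
Q P = [[-7, 2, 2], [2, -4, -2], [2, 0, -1]]; applying this to [3, 3, 2] gives [-11, -10, 4].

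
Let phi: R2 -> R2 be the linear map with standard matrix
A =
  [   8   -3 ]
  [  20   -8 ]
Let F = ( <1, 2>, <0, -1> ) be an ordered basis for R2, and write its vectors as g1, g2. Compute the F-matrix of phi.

[[2, 3], [0, -2]]

With P the matrix whose columns are g1, g2, [phi]_F = P^(-1) A P.
Column by column: phi(g1) = A g1 = <2, 4>; its F-coordinates <2, 0> give column 1.
Continuing for each basis vector yields [phi]_F = [[2, 3], [0, -2]].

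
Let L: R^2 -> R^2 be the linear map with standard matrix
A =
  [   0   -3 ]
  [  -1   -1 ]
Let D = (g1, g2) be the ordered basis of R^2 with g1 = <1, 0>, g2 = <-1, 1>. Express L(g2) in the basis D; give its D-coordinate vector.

<-3, 0>

Compute L(g2) = A g2 = <-3, 0> in standard coordinates.
Then write this in D-coordinates: solve for y in y_1 g1 + y_2 g2 = <-3, 0>.
This gives y = <-3, 0>, which is column 2 of [L]_D.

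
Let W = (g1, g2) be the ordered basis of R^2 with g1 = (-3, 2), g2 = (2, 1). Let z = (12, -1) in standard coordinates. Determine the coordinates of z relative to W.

(-2, 3)

[z]_W is the unique c with M c = z, where M has columns g1, g2.
System: -3c_1 + 2c_2 = 12, 2c_1 + c_2 = -1; solving gives c_1 = -2, c_2 = 3.
Check: -2g1 + 3g2 = (12, -1).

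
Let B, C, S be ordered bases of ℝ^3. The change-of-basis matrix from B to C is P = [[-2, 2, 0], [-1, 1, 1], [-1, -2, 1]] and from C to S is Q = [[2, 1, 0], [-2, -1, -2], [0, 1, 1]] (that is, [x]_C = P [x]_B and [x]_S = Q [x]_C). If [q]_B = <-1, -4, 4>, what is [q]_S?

Composing the changes, [q]_S = Q P [q]_B.
Q P = [[-5, 5, 1], [7, -1, -3], [-2, -1, 2]]; applying this to <-1, -4, 4> gives <-11, -15, 14>.

<-11, -15, 14>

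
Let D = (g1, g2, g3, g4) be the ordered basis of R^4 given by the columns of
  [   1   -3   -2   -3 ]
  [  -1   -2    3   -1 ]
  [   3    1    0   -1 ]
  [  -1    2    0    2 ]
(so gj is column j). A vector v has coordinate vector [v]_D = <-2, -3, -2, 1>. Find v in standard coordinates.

<8, 1, -10, -2>

By definition v = -2g1 - 3g2 - 2g3 + g4.
Summing componentwise gives <8, 1, -10, -2>.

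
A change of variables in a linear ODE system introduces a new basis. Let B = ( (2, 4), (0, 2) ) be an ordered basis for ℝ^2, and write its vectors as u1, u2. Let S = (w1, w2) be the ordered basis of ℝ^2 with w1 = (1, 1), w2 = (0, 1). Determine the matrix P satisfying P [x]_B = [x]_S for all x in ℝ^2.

[[2, 0], [2, 2]]

Take x = uj: its B-coordinates are the j-th standard unit vector, so P e_j — column j of P — equals [uj]_S.
u1 = 2w1 + 2w2, giving column 1 = (2, 2); repeating for each j gives P = [[2, 0], [2, 2]].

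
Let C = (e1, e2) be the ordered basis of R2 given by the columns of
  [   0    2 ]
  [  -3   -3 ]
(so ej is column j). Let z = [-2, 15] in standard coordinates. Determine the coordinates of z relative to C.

We seek scalars with c_1 e1 + c_2 e2 = z; equivalently solve M c = z where the columns of M are e1, e2.
System: 0c_1 + 2c_2 = -2, -3c_1 - 3c_2 = 15; solving gives c_1 = -4, c_2 = -1.
Check: -4e1 - e2 = [-2, 15].

[-4, -1]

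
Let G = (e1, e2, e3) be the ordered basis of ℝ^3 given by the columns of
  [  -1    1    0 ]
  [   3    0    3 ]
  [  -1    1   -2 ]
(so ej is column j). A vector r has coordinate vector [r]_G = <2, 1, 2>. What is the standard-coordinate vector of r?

<-1, 12, -5>

The coordinates say r = 2e1 + e2 + 2e3; adding the scaled basis vectors gives <-1, 12, -5>.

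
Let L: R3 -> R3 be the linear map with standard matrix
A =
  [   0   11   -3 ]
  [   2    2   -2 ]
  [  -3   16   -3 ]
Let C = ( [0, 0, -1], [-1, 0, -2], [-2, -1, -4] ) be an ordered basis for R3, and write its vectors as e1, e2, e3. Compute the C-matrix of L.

Let P have columns e1, ..., e3. Then [L]_C = P^(-1) A P.
Here det P = -1, so P^(-1) is integer; computing A P first and then P^(-1)(A P) gives [[3, 3, 0], [1, -2, 3], [-2, -2, -2]].

[[3, 3, 0], [1, -2, 3], [-2, -2, -2]]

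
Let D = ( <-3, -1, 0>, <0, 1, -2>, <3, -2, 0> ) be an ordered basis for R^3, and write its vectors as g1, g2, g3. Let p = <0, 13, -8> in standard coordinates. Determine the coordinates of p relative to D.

<-3, 4, -3>

Write p = c_1 g1 + ... + c_3 g3 and solve for the c_i.
Row-reducing the augmented matrix [M | p] gives c = (-3, 4, -3).
Check: -3g1 + 4g2 - 3g3 = <0, 13, -8>.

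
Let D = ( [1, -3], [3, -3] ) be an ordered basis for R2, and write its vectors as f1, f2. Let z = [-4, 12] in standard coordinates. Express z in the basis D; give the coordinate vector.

We seek scalars with c_1 f1 + c_2 f2 = z; equivalently solve M c = z where the columns of M are f1, f2.
System: c_1 + 3c_2 = -4, -3c_1 - 3c_2 = 12; solving gives c_1 = -4, c_2 = 0.
Check: -4f1 + 0·f2 = [-4, 12].

[-4, 0]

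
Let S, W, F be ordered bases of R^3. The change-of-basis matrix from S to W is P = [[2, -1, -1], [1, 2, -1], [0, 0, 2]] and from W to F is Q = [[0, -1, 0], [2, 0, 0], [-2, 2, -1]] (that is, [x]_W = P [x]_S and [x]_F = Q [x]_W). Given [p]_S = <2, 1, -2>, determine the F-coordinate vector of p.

<-6, 10, 6>

Apply P to get W-coordinates <5, 6, -4>, then Q to get F-coordinates.
The result is [p]_F = <-6, 10, 6>.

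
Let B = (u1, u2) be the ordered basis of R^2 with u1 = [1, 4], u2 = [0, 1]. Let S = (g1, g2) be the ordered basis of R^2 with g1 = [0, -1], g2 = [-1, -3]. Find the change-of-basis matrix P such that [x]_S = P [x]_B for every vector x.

Column j of P is [uj]_S, since P maps B-coordinates to S-coordinates.
Expressing u1 in S: u1 = -g1 - g2, so column 1 of P is [-1, -1].
Doing the same for each uj gives P = [[-1, -1], [-1, 0]].

[[-1, -1], [-1, 0]]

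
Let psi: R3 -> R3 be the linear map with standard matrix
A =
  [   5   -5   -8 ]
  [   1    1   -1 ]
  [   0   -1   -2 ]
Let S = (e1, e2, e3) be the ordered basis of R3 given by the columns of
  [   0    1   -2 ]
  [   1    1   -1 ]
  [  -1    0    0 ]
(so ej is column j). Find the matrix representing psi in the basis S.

The j-th column of [psi]_S is [psi(ej)]_S.
psi(e1) = A e1 = [3, 2, 1] = -e1 + 3e2 + 0·e3, so column 1 is [-1, 3, 0].
Repeating for e2, e3 and assembling the columns gives [[-1, 1, -1], [3, 2, 1], [0, 1, 3]].

[[-1, 1, -1], [3, 2, 1], [0, 1, 3]]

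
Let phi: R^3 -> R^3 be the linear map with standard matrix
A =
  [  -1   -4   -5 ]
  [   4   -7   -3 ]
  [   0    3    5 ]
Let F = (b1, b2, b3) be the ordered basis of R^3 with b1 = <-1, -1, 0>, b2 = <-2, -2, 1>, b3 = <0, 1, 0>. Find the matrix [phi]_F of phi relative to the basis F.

The j-th column of [phi]_F is [phi(bj)]_F.
phi(b1) = A b1 = <5, 3, -3> = b1 - 3b2 - 2b3, so column 1 is <1, -3, -2>.
Repeating for b2, b3 and assembling the columns gives [[1, -3, -2], [-3, -1, 3], [-2, -2, -3]].

[[1, -3, -2], [-3, -1, 3], [-2, -2, -3]]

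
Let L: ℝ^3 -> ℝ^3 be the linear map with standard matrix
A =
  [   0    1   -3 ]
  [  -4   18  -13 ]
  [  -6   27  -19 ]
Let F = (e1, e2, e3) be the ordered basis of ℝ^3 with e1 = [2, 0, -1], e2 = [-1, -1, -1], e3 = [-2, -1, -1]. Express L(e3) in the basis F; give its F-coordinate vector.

[-1, -2, -1]

Compute L(e3) = A e3 = [2, 3, 4] in standard coordinates.
Then write this in F-coordinates: solve for y in y_1 e1 + ... + y_3 e3 = [2, 3, 4].
This gives y = [-1, -2, -1], which is column 3 of [L]_F.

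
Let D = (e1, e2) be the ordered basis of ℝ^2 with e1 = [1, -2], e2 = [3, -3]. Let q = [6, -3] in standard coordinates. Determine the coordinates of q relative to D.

[-3, 3]

We seek scalars with c_1 e1 + c_2 e2 = q; equivalently solve M c = q where the columns of M are e1, e2.
System: c_1 + 3c_2 = 6, -2c_1 - 3c_2 = -3; solving gives c_1 = -3, c_2 = 3.
Check: -3e1 + 3e2 = [6, -3].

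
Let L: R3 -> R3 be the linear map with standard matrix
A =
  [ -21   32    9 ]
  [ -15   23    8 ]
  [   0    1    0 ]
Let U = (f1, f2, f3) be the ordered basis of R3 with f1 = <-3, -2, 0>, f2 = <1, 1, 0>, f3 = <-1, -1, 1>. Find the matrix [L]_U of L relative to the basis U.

Let P have columns f1, ..., f3. Then [L]_U = P^(-1) A P.
Here det P = -1, so P^(-1) is integer; computing A P first and then P^(-1)(A P) gives [[0, -3, 2], [-3, 3, 3], [-2, 1, -1]].

[[0, -3, 2], [-3, 3, 3], [-2, 1, -1]]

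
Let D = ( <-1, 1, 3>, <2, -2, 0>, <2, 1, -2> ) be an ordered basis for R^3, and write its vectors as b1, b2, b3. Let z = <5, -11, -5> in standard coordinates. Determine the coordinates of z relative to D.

Write z = c_1 b1 + ... + c_3 b3 and solve for the c_i.
Gaussian elimination on [M | z] yields c = (-3, 3, -2).
Check: -3b1 + 3b2 - 2b3 = <5, -11, -5>.

<-3, 3, -2>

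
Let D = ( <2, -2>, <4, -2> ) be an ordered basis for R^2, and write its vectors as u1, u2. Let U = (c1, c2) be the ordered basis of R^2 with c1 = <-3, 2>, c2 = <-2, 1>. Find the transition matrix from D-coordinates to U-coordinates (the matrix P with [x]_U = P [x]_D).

Column j of P is [uj]_U, since P maps D-coordinates to U-coordinates.
Expressing u1 in U: u1 = -2c1 + 2c2, so column 1 of P is <-2, 2>.
Doing the same for each uj gives P = [[-2, 0], [2, -2]].

[[-2, 0], [2, -2]]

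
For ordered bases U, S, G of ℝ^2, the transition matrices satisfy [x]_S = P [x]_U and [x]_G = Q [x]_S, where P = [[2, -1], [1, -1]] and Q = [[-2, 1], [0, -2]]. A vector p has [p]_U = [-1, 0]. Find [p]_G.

First [p]_S = P [p]_U = [-2, -1].
Then [p]_G = Q [p]_S = [3, 2].

[3, 2]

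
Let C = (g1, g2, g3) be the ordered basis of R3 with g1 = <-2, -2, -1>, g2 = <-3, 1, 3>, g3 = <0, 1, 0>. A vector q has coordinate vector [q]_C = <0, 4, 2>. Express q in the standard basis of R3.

<-12, 6, 12>

q = M [q]_C, where M has columns g1, ..., g3.
Carrying out the matrix-vector product, q = <-12, 6, 12>.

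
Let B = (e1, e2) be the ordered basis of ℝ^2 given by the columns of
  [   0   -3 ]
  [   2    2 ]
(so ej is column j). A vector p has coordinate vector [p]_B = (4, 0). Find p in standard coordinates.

(0, 8)

p = M [p]_B, where M has columns e1, e2.
Carrying out the matrix-vector product, p = (0, 8).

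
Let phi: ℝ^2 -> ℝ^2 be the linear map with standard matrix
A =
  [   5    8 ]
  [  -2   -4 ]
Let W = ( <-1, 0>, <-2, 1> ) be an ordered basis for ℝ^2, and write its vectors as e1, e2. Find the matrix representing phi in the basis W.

With P the matrix whose columns are e1, e2, [phi]_W = P^(-1) A P.
Column by column: phi(e1) = A e1 = <-5, 2>; its W-coordinates <1, 2> give column 1.
Continuing for each basis vector yields [phi]_W = [[1, 2], [2, 0]].

[[1, 2], [2, 0]]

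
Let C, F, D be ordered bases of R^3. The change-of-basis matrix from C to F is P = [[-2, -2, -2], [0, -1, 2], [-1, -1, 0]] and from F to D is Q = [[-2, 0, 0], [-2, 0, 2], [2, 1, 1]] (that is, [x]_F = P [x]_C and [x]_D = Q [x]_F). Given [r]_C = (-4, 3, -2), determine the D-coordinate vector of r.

Composing the changes, [r]_D = Q P [r]_C.
Q P = [[4, 4, 4], [2, 2, 4], [-5, -6, -2]]; applying this to (-4, 3, -2) gives (-12, -10, 6).

(-12, -10, 6)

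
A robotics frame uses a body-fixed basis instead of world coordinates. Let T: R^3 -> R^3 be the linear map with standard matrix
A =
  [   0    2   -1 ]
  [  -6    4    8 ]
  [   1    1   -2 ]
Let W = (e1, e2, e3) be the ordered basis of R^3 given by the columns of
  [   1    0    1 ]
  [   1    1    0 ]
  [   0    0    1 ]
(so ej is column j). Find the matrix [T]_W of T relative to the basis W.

With P the matrix whose columns are e1, ..., e3, [T]_W = P^(-1) A P.
Column by column: T(e1) = A e1 = (2, -2, 2); its W-coordinates (0, -2, 2) give column 1.
Continuing for each basis vector yields [T]_W = [[0, 1, 0], [-2, 3, 2], [2, 1, -1]].

[[0, 1, 0], [-2, 3, 2], [2, 1, -1]]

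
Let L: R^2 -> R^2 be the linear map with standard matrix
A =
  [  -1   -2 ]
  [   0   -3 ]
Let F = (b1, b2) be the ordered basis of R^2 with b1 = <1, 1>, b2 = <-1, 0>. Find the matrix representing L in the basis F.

The j-th column of [L]_F is [L(bj)]_F.
L(b1) = A b1 = <-3, -3> = -3b1 + 0·b2, so column 1 is <-3, 0>.
Repeating for b2 and assembling the columns gives [[-3, 0], [0, -1]].

[[-3, 0], [0, -1]]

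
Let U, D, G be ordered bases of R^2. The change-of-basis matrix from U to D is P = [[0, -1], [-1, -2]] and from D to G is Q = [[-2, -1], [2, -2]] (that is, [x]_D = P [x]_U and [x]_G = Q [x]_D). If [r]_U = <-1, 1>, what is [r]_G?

<3, 0>

Composing the changes, [r]_G = Q P [r]_U.
Q P = [[1, 4], [2, 2]]; applying this to <-1, 1> gives <3, 0>.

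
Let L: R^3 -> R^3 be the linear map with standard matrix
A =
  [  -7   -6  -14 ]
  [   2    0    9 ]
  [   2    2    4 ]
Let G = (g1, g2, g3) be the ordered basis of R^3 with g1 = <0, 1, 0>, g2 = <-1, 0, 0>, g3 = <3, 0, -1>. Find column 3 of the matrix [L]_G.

<-3, 1, -2>

Column 3 of [L]_G is the G-coordinate vector of L(g3).
In standard coordinates L(g3) = A g3 = <-7, -3, 2>.
Converting to G: <-7, -3, 2> = -3g1 + g2 - 2g3, so the coordinate vector is <-3, 1, -2>.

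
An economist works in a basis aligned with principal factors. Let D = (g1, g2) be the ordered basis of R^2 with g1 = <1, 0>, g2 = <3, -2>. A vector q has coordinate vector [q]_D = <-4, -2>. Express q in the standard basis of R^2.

<-10, 4>

By definition q = -4g1 - 2g2.
Summing componentwise gives <-10, 4>.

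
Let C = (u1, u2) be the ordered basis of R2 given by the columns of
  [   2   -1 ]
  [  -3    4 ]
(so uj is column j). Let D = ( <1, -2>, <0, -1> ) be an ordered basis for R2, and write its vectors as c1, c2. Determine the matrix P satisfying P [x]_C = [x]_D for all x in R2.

Let M have columns uj and N have columns cj. Then for every x, N [x]_D = x = M [x]_C, so P = N^(-1) M.
Since det N = -1, N^(-1) has integer entries; multiplying gives P = [[2, -1], [-1, -2]].

[[2, -1], [-1, -2]]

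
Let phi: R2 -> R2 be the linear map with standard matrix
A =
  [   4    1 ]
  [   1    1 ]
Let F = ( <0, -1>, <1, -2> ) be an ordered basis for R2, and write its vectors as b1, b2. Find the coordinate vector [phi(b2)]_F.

<-3, 2>

Column 2 of [phi]_F is the F-coordinate vector of phi(b2).
In standard coordinates phi(b2) = A b2 = <2, -1>.
Converting to F: <2, -1> = -3b1 + 2b2, so the coordinate vector is <-3, 2>.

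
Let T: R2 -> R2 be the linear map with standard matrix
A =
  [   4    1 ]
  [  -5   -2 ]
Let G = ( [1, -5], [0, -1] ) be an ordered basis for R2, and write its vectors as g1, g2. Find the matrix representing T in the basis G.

[[-1, -1], [0, 3]]

Let P have columns g1, g2. Then [T]_G = P^(-1) A P.
Here det P = -1, so P^(-1) is integer; computing A P first and then P^(-1)(A P) gives [[-1, -1], [0, 3]].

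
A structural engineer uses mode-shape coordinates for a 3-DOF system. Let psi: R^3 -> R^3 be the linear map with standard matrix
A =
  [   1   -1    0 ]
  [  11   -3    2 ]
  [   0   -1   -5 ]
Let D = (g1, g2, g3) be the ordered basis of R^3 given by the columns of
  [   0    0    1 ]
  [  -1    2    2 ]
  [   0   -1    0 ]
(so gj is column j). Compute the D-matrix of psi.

[[-3, -2, -3], [-1, -3, 2], [1, -2, -1]]

With P the matrix whose columns are g1, ..., g3, [psi]_D = P^(-1) A P.
Column by column: psi(g1) = A g1 = <1, 3, 1>; its D-coordinates <-3, -1, 1> give column 1.
Continuing for each basis vector yields [psi]_D = [[-3, -2, -3], [-1, -3, 2], [1, -2, -1]].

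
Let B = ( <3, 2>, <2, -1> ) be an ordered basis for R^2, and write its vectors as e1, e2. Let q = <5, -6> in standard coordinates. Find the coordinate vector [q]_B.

<-1, 4>

Write q = c_1 e1 + c_2 e2 and solve for the c_i.
System: 3c_1 + 2c_2 = 5, 2c_1 - c_2 = -6; solving gives c_1 = -1, c_2 = 4.
Check: -e1 + 4e2 = <5, -6>.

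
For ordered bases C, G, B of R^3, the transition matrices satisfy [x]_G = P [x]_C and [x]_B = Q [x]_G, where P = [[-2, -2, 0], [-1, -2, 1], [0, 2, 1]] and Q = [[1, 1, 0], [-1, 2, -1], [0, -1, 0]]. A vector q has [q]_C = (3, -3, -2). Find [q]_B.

Composing the changes, [q]_B = Q P [q]_C.
Q P = [[-3, -4, 1], [0, -4, 1], [1, 2, -1]]; applying this to (3, -3, -2) gives (1, 10, -1).

(1, 10, -1)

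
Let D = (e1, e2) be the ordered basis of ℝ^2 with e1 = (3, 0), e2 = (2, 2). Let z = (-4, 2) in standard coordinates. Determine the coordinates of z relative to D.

Write z = c_1 e1 + c_2 e2 and solve for the c_i.
System: 3c_1 + 2c_2 = -4, 0c_1 + 2c_2 = 2; solving gives c_1 = -2, c_2 = 1.
Check: -2e1 + e2 = (-4, 2).

(-2, 1)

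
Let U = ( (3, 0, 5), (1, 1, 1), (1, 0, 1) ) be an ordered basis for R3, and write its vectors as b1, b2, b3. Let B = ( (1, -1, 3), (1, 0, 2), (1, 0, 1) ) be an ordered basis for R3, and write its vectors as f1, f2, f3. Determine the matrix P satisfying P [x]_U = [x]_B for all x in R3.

[[0, -1, 0], [2, 2, 0], [1, 0, 1]]

Take x = bj: its U-coordinates are the j-th standard unit vector, so P e_j — column j of P — equals [bj]_B.
b1 = 0·f1 + 2f2 + f3, giving column 1 = (0, 2, 1); repeating for each j gives P = [[0, -1, 0], [2, 2, 0], [1, 0, 1]].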